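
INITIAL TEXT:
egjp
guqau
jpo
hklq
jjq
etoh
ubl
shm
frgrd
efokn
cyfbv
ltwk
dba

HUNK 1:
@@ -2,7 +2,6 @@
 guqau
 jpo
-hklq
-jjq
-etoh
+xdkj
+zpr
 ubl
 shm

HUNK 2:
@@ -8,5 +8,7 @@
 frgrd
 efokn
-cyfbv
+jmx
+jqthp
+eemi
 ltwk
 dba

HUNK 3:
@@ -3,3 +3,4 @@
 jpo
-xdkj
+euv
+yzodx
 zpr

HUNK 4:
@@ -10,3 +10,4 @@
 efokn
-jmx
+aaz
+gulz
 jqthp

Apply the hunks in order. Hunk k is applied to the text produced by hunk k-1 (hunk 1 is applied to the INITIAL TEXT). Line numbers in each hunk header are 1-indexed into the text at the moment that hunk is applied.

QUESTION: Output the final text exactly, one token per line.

Answer: egjp
guqau
jpo
euv
yzodx
zpr
ubl
shm
frgrd
efokn
aaz
gulz
jqthp
eemi
ltwk
dba

Derivation:
Hunk 1: at line 2 remove [hklq,jjq,etoh] add [xdkj,zpr] -> 12 lines: egjp guqau jpo xdkj zpr ubl shm frgrd efokn cyfbv ltwk dba
Hunk 2: at line 8 remove [cyfbv] add [jmx,jqthp,eemi] -> 14 lines: egjp guqau jpo xdkj zpr ubl shm frgrd efokn jmx jqthp eemi ltwk dba
Hunk 3: at line 3 remove [xdkj] add [euv,yzodx] -> 15 lines: egjp guqau jpo euv yzodx zpr ubl shm frgrd efokn jmx jqthp eemi ltwk dba
Hunk 4: at line 10 remove [jmx] add [aaz,gulz] -> 16 lines: egjp guqau jpo euv yzodx zpr ubl shm frgrd efokn aaz gulz jqthp eemi ltwk dba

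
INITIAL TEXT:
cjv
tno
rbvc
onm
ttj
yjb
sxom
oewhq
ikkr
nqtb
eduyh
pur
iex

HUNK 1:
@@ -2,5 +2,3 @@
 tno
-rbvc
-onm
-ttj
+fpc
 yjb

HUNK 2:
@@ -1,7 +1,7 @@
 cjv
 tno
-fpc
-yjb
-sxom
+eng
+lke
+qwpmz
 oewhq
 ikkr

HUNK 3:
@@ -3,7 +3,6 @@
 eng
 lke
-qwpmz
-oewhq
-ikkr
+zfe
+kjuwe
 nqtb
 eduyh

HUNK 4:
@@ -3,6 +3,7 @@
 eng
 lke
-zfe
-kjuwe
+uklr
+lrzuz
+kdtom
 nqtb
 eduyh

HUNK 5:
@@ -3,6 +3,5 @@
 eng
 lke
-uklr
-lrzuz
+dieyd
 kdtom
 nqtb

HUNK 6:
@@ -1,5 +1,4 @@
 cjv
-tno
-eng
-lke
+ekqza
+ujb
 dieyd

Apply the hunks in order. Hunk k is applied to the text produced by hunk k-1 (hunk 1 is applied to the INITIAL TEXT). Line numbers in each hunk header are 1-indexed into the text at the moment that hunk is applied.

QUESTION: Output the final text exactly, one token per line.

Answer: cjv
ekqza
ujb
dieyd
kdtom
nqtb
eduyh
pur
iex

Derivation:
Hunk 1: at line 2 remove [rbvc,onm,ttj] add [fpc] -> 11 lines: cjv tno fpc yjb sxom oewhq ikkr nqtb eduyh pur iex
Hunk 2: at line 1 remove [fpc,yjb,sxom] add [eng,lke,qwpmz] -> 11 lines: cjv tno eng lke qwpmz oewhq ikkr nqtb eduyh pur iex
Hunk 3: at line 3 remove [qwpmz,oewhq,ikkr] add [zfe,kjuwe] -> 10 lines: cjv tno eng lke zfe kjuwe nqtb eduyh pur iex
Hunk 4: at line 3 remove [zfe,kjuwe] add [uklr,lrzuz,kdtom] -> 11 lines: cjv tno eng lke uklr lrzuz kdtom nqtb eduyh pur iex
Hunk 5: at line 3 remove [uklr,lrzuz] add [dieyd] -> 10 lines: cjv tno eng lke dieyd kdtom nqtb eduyh pur iex
Hunk 6: at line 1 remove [tno,eng,lke] add [ekqza,ujb] -> 9 lines: cjv ekqza ujb dieyd kdtom nqtb eduyh pur iex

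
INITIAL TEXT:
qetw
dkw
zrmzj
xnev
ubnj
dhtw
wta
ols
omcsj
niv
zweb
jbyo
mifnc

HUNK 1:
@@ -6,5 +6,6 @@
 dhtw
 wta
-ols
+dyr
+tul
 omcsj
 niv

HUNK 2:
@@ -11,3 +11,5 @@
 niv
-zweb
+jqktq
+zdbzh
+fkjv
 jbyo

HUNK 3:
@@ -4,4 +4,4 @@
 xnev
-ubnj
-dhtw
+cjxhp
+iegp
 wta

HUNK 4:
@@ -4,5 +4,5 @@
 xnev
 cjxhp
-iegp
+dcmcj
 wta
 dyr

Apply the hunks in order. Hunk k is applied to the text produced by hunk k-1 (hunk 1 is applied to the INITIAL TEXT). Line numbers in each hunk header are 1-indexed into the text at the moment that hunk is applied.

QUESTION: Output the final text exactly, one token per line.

Answer: qetw
dkw
zrmzj
xnev
cjxhp
dcmcj
wta
dyr
tul
omcsj
niv
jqktq
zdbzh
fkjv
jbyo
mifnc

Derivation:
Hunk 1: at line 6 remove [ols] add [dyr,tul] -> 14 lines: qetw dkw zrmzj xnev ubnj dhtw wta dyr tul omcsj niv zweb jbyo mifnc
Hunk 2: at line 11 remove [zweb] add [jqktq,zdbzh,fkjv] -> 16 lines: qetw dkw zrmzj xnev ubnj dhtw wta dyr tul omcsj niv jqktq zdbzh fkjv jbyo mifnc
Hunk 3: at line 4 remove [ubnj,dhtw] add [cjxhp,iegp] -> 16 lines: qetw dkw zrmzj xnev cjxhp iegp wta dyr tul omcsj niv jqktq zdbzh fkjv jbyo mifnc
Hunk 4: at line 4 remove [iegp] add [dcmcj] -> 16 lines: qetw dkw zrmzj xnev cjxhp dcmcj wta dyr tul omcsj niv jqktq zdbzh fkjv jbyo mifnc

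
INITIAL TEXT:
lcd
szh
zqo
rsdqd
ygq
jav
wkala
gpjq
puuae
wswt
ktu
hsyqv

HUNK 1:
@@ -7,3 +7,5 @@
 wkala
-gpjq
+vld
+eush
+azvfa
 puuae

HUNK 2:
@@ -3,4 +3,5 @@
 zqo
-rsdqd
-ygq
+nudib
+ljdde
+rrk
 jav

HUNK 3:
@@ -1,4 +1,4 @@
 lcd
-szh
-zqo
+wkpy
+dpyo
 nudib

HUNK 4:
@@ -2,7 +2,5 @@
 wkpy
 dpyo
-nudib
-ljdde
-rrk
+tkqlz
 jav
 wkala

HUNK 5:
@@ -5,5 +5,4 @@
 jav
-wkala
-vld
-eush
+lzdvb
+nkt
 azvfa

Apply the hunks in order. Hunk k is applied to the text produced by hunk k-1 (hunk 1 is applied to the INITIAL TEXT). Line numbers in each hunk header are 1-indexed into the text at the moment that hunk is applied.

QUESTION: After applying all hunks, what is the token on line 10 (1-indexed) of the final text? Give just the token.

Answer: wswt

Derivation:
Hunk 1: at line 7 remove [gpjq] add [vld,eush,azvfa] -> 14 lines: lcd szh zqo rsdqd ygq jav wkala vld eush azvfa puuae wswt ktu hsyqv
Hunk 2: at line 3 remove [rsdqd,ygq] add [nudib,ljdde,rrk] -> 15 lines: lcd szh zqo nudib ljdde rrk jav wkala vld eush azvfa puuae wswt ktu hsyqv
Hunk 3: at line 1 remove [szh,zqo] add [wkpy,dpyo] -> 15 lines: lcd wkpy dpyo nudib ljdde rrk jav wkala vld eush azvfa puuae wswt ktu hsyqv
Hunk 4: at line 2 remove [nudib,ljdde,rrk] add [tkqlz] -> 13 lines: lcd wkpy dpyo tkqlz jav wkala vld eush azvfa puuae wswt ktu hsyqv
Hunk 5: at line 5 remove [wkala,vld,eush] add [lzdvb,nkt] -> 12 lines: lcd wkpy dpyo tkqlz jav lzdvb nkt azvfa puuae wswt ktu hsyqv
Final line 10: wswt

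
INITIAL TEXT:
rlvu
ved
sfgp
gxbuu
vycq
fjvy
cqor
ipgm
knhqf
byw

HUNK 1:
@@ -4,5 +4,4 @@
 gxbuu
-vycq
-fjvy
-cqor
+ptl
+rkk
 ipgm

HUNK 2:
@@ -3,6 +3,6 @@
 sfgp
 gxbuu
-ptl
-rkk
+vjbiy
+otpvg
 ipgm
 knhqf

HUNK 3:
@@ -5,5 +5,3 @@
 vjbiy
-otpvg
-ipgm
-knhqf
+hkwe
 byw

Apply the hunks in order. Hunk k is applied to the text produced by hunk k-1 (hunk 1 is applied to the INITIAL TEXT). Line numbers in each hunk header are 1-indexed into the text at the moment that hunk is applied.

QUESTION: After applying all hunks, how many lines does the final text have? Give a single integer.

Answer: 7

Derivation:
Hunk 1: at line 4 remove [vycq,fjvy,cqor] add [ptl,rkk] -> 9 lines: rlvu ved sfgp gxbuu ptl rkk ipgm knhqf byw
Hunk 2: at line 3 remove [ptl,rkk] add [vjbiy,otpvg] -> 9 lines: rlvu ved sfgp gxbuu vjbiy otpvg ipgm knhqf byw
Hunk 3: at line 5 remove [otpvg,ipgm,knhqf] add [hkwe] -> 7 lines: rlvu ved sfgp gxbuu vjbiy hkwe byw
Final line count: 7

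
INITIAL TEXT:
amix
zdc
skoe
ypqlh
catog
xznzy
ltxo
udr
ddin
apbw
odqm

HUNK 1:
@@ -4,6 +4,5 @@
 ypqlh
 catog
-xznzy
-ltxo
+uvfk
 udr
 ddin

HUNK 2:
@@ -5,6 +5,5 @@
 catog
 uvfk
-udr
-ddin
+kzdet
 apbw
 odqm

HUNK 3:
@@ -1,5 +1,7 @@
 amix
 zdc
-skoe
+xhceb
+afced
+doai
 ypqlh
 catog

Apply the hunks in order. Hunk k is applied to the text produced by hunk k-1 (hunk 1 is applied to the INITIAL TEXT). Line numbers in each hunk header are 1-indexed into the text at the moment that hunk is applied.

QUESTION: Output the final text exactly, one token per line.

Hunk 1: at line 4 remove [xznzy,ltxo] add [uvfk] -> 10 lines: amix zdc skoe ypqlh catog uvfk udr ddin apbw odqm
Hunk 2: at line 5 remove [udr,ddin] add [kzdet] -> 9 lines: amix zdc skoe ypqlh catog uvfk kzdet apbw odqm
Hunk 3: at line 1 remove [skoe] add [xhceb,afced,doai] -> 11 lines: amix zdc xhceb afced doai ypqlh catog uvfk kzdet apbw odqm

Answer: amix
zdc
xhceb
afced
doai
ypqlh
catog
uvfk
kzdet
apbw
odqm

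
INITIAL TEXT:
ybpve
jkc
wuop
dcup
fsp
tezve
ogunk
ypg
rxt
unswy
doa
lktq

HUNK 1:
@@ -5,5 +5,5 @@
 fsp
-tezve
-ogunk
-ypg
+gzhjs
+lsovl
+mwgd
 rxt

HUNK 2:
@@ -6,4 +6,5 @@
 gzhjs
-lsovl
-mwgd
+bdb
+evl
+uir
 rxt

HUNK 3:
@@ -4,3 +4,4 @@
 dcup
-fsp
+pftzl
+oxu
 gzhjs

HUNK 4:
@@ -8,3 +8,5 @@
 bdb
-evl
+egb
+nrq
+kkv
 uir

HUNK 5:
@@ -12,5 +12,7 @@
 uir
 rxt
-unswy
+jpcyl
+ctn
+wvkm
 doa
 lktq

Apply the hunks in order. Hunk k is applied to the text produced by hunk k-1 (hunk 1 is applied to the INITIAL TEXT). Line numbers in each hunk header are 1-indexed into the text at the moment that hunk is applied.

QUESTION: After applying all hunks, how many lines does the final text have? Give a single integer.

Answer: 18

Derivation:
Hunk 1: at line 5 remove [tezve,ogunk,ypg] add [gzhjs,lsovl,mwgd] -> 12 lines: ybpve jkc wuop dcup fsp gzhjs lsovl mwgd rxt unswy doa lktq
Hunk 2: at line 6 remove [lsovl,mwgd] add [bdb,evl,uir] -> 13 lines: ybpve jkc wuop dcup fsp gzhjs bdb evl uir rxt unswy doa lktq
Hunk 3: at line 4 remove [fsp] add [pftzl,oxu] -> 14 lines: ybpve jkc wuop dcup pftzl oxu gzhjs bdb evl uir rxt unswy doa lktq
Hunk 4: at line 8 remove [evl] add [egb,nrq,kkv] -> 16 lines: ybpve jkc wuop dcup pftzl oxu gzhjs bdb egb nrq kkv uir rxt unswy doa lktq
Hunk 5: at line 12 remove [unswy] add [jpcyl,ctn,wvkm] -> 18 lines: ybpve jkc wuop dcup pftzl oxu gzhjs bdb egb nrq kkv uir rxt jpcyl ctn wvkm doa lktq
Final line count: 18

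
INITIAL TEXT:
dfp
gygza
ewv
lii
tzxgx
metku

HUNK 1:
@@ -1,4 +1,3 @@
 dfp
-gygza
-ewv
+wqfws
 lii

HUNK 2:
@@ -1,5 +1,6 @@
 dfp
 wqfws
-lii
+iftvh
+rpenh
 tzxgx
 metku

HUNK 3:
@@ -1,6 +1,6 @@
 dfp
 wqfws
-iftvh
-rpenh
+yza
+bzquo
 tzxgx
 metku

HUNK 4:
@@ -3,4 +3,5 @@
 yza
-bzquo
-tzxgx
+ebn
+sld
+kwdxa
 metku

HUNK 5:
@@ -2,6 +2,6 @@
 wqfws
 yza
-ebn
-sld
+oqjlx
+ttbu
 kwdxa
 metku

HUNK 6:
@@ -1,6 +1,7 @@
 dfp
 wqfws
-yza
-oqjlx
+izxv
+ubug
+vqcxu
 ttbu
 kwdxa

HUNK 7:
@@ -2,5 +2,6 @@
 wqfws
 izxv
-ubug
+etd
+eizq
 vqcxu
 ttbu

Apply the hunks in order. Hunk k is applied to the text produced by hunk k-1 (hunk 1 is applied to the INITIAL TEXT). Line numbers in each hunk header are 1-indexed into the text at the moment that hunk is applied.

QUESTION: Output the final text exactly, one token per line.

Answer: dfp
wqfws
izxv
etd
eizq
vqcxu
ttbu
kwdxa
metku

Derivation:
Hunk 1: at line 1 remove [gygza,ewv] add [wqfws] -> 5 lines: dfp wqfws lii tzxgx metku
Hunk 2: at line 1 remove [lii] add [iftvh,rpenh] -> 6 lines: dfp wqfws iftvh rpenh tzxgx metku
Hunk 3: at line 1 remove [iftvh,rpenh] add [yza,bzquo] -> 6 lines: dfp wqfws yza bzquo tzxgx metku
Hunk 4: at line 3 remove [bzquo,tzxgx] add [ebn,sld,kwdxa] -> 7 lines: dfp wqfws yza ebn sld kwdxa metku
Hunk 5: at line 2 remove [ebn,sld] add [oqjlx,ttbu] -> 7 lines: dfp wqfws yza oqjlx ttbu kwdxa metku
Hunk 6: at line 1 remove [yza,oqjlx] add [izxv,ubug,vqcxu] -> 8 lines: dfp wqfws izxv ubug vqcxu ttbu kwdxa metku
Hunk 7: at line 2 remove [ubug] add [etd,eizq] -> 9 lines: dfp wqfws izxv etd eizq vqcxu ttbu kwdxa metku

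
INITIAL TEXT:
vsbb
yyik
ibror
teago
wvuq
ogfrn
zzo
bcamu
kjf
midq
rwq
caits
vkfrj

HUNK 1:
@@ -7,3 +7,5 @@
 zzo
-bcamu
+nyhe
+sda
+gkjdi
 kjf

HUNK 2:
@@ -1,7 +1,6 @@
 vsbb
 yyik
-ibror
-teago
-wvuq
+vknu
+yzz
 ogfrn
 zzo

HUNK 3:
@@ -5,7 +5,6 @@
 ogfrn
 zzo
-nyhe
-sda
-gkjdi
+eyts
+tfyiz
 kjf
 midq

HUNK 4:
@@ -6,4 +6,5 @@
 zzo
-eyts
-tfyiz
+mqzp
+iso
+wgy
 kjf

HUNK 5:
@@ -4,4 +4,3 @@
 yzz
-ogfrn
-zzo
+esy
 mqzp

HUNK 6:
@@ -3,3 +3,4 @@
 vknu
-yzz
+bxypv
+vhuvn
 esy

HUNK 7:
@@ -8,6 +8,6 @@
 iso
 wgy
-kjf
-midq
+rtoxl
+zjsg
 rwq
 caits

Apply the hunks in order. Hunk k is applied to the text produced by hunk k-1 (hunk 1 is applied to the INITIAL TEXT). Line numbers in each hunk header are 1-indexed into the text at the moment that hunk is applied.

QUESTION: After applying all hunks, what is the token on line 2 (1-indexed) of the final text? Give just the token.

Answer: yyik

Derivation:
Hunk 1: at line 7 remove [bcamu] add [nyhe,sda,gkjdi] -> 15 lines: vsbb yyik ibror teago wvuq ogfrn zzo nyhe sda gkjdi kjf midq rwq caits vkfrj
Hunk 2: at line 1 remove [ibror,teago,wvuq] add [vknu,yzz] -> 14 lines: vsbb yyik vknu yzz ogfrn zzo nyhe sda gkjdi kjf midq rwq caits vkfrj
Hunk 3: at line 5 remove [nyhe,sda,gkjdi] add [eyts,tfyiz] -> 13 lines: vsbb yyik vknu yzz ogfrn zzo eyts tfyiz kjf midq rwq caits vkfrj
Hunk 4: at line 6 remove [eyts,tfyiz] add [mqzp,iso,wgy] -> 14 lines: vsbb yyik vknu yzz ogfrn zzo mqzp iso wgy kjf midq rwq caits vkfrj
Hunk 5: at line 4 remove [ogfrn,zzo] add [esy] -> 13 lines: vsbb yyik vknu yzz esy mqzp iso wgy kjf midq rwq caits vkfrj
Hunk 6: at line 3 remove [yzz] add [bxypv,vhuvn] -> 14 lines: vsbb yyik vknu bxypv vhuvn esy mqzp iso wgy kjf midq rwq caits vkfrj
Hunk 7: at line 8 remove [kjf,midq] add [rtoxl,zjsg] -> 14 lines: vsbb yyik vknu bxypv vhuvn esy mqzp iso wgy rtoxl zjsg rwq caits vkfrj
Final line 2: yyik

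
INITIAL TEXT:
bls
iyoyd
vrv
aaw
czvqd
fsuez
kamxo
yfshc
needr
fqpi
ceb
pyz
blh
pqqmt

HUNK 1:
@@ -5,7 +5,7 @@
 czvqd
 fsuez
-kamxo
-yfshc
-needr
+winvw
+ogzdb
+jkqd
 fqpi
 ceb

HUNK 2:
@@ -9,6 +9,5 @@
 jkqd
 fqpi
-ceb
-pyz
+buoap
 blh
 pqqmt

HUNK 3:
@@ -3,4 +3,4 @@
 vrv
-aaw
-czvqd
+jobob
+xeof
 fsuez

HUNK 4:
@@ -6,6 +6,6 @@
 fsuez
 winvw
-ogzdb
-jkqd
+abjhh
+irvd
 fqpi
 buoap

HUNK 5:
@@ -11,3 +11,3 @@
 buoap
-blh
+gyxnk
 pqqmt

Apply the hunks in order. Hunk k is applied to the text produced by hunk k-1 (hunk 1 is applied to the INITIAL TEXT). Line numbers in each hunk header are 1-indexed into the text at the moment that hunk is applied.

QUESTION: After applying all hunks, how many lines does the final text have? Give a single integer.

Answer: 13

Derivation:
Hunk 1: at line 5 remove [kamxo,yfshc,needr] add [winvw,ogzdb,jkqd] -> 14 lines: bls iyoyd vrv aaw czvqd fsuez winvw ogzdb jkqd fqpi ceb pyz blh pqqmt
Hunk 2: at line 9 remove [ceb,pyz] add [buoap] -> 13 lines: bls iyoyd vrv aaw czvqd fsuez winvw ogzdb jkqd fqpi buoap blh pqqmt
Hunk 3: at line 3 remove [aaw,czvqd] add [jobob,xeof] -> 13 lines: bls iyoyd vrv jobob xeof fsuez winvw ogzdb jkqd fqpi buoap blh pqqmt
Hunk 4: at line 6 remove [ogzdb,jkqd] add [abjhh,irvd] -> 13 lines: bls iyoyd vrv jobob xeof fsuez winvw abjhh irvd fqpi buoap blh pqqmt
Hunk 5: at line 11 remove [blh] add [gyxnk] -> 13 lines: bls iyoyd vrv jobob xeof fsuez winvw abjhh irvd fqpi buoap gyxnk pqqmt
Final line count: 13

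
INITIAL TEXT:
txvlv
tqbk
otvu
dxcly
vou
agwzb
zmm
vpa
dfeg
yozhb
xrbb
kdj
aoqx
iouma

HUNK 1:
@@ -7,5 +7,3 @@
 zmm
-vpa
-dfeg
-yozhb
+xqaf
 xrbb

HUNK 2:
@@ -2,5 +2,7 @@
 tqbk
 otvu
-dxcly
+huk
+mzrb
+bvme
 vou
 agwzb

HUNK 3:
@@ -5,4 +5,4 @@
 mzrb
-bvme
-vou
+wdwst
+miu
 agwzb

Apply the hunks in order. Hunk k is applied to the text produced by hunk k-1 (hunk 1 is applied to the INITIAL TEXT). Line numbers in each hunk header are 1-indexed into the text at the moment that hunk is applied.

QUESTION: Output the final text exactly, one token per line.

Answer: txvlv
tqbk
otvu
huk
mzrb
wdwst
miu
agwzb
zmm
xqaf
xrbb
kdj
aoqx
iouma

Derivation:
Hunk 1: at line 7 remove [vpa,dfeg,yozhb] add [xqaf] -> 12 lines: txvlv tqbk otvu dxcly vou agwzb zmm xqaf xrbb kdj aoqx iouma
Hunk 2: at line 2 remove [dxcly] add [huk,mzrb,bvme] -> 14 lines: txvlv tqbk otvu huk mzrb bvme vou agwzb zmm xqaf xrbb kdj aoqx iouma
Hunk 3: at line 5 remove [bvme,vou] add [wdwst,miu] -> 14 lines: txvlv tqbk otvu huk mzrb wdwst miu agwzb zmm xqaf xrbb kdj aoqx iouma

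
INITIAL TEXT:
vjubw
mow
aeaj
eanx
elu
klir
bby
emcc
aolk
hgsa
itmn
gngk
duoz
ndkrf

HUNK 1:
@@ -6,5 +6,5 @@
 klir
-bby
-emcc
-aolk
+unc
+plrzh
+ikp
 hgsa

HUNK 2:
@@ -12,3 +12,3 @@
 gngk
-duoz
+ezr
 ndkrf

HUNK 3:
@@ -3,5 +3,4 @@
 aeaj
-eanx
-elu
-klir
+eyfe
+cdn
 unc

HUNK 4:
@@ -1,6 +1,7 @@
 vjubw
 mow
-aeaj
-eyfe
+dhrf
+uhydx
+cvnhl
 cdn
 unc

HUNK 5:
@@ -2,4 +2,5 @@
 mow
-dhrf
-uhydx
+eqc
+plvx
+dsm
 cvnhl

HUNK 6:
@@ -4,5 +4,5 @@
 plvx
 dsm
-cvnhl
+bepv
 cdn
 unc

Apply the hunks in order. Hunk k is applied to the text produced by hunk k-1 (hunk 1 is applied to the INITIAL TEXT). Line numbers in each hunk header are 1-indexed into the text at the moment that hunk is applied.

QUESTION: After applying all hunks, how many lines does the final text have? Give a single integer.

Answer: 15

Derivation:
Hunk 1: at line 6 remove [bby,emcc,aolk] add [unc,plrzh,ikp] -> 14 lines: vjubw mow aeaj eanx elu klir unc plrzh ikp hgsa itmn gngk duoz ndkrf
Hunk 2: at line 12 remove [duoz] add [ezr] -> 14 lines: vjubw mow aeaj eanx elu klir unc plrzh ikp hgsa itmn gngk ezr ndkrf
Hunk 3: at line 3 remove [eanx,elu,klir] add [eyfe,cdn] -> 13 lines: vjubw mow aeaj eyfe cdn unc plrzh ikp hgsa itmn gngk ezr ndkrf
Hunk 4: at line 1 remove [aeaj,eyfe] add [dhrf,uhydx,cvnhl] -> 14 lines: vjubw mow dhrf uhydx cvnhl cdn unc plrzh ikp hgsa itmn gngk ezr ndkrf
Hunk 5: at line 2 remove [dhrf,uhydx] add [eqc,plvx,dsm] -> 15 lines: vjubw mow eqc plvx dsm cvnhl cdn unc plrzh ikp hgsa itmn gngk ezr ndkrf
Hunk 6: at line 4 remove [cvnhl] add [bepv] -> 15 lines: vjubw mow eqc plvx dsm bepv cdn unc plrzh ikp hgsa itmn gngk ezr ndkrf
Final line count: 15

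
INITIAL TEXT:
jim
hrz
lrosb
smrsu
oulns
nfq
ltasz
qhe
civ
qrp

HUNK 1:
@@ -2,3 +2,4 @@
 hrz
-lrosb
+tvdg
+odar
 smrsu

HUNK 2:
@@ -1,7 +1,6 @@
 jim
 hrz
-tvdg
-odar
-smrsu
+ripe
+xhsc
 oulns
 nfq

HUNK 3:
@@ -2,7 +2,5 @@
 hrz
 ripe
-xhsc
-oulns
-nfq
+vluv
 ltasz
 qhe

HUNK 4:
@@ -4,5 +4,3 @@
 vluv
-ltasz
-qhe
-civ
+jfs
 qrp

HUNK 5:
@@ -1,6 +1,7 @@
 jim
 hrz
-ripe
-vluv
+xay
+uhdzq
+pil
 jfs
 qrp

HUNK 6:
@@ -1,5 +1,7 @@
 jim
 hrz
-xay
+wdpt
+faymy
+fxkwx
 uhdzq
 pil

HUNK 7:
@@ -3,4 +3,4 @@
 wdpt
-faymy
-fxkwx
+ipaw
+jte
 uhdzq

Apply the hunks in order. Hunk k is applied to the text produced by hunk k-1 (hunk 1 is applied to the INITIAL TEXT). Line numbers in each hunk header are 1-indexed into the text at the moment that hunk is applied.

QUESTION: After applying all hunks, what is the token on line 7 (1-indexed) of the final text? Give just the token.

Hunk 1: at line 2 remove [lrosb] add [tvdg,odar] -> 11 lines: jim hrz tvdg odar smrsu oulns nfq ltasz qhe civ qrp
Hunk 2: at line 1 remove [tvdg,odar,smrsu] add [ripe,xhsc] -> 10 lines: jim hrz ripe xhsc oulns nfq ltasz qhe civ qrp
Hunk 3: at line 2 remove [xhsc,oulns,nfq] add [vluv] -> 8 lines: jim hrz ripe vluv ltasz qhe civ qrp
Hunk 4: at line 4 remove [ltasz,qhe,civ] add [jfs] -> 6 lines: jim hrz ripe vluv jfs qrp
Hunk 5: at line 1 remove [ripe,vluv] add [xay,uhdzq,pil] -> 7 lines: jim hrz xay uhdzq pil jfs qrp
Hunk 6: at line 1 remove [xay] add [wdpt,faymy,fxkwx] -> 9 lines: jim hrz wdpt faymy fxkwx uhdzq pil jfs qrp
Hunk 7: at line 3 remove [faymy,fxkwx] add [ipaw,jte] -> 9 lines: jim hrz wdpt ipaw jte uhdzq pil jfs qrp
Final line 7: pil

Answer: pil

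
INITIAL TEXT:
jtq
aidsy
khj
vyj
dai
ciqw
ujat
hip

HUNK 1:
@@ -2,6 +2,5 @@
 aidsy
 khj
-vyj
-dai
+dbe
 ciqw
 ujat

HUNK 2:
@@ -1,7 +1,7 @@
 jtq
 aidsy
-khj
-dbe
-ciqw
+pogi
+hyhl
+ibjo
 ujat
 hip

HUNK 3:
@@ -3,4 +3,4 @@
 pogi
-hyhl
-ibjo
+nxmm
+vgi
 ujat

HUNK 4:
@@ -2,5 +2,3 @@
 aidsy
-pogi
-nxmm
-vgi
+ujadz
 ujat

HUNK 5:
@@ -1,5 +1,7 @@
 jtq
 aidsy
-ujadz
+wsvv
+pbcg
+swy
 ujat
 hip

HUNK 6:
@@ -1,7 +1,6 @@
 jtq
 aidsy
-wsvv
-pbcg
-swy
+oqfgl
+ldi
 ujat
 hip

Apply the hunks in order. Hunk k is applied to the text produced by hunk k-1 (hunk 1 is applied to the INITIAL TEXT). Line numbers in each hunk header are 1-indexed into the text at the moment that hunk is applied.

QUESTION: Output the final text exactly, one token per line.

Hunk 1: at line 2 remove [vyj,dai] add [dbe] -> 7 lines: jtq aidsy khj dbe ciqw ujat hip
Hunk 2: at line 1 remove [khj,dbe,ciqw] add [pogi,hyhl,ibjo] -> 7 lines: jtq aidsy pogi hyhl ibjo ujat hip
Hunk 3: at line 3 remove [hyhl,ibjo] add [nxmm,vgi] -> 7 lines: jtq aidsy pogi nxmm vgi ujat hip
Hunk 4: at line 2 remove [pogi,nxmm,vgi] add [ujadz] -> 5 lines: jtq aidsy ujadz ujat hip
Hunk 5: at line 1 remove [ujadz] add [wsvv,pbcg,swy] -> 7 lines: jtq aidsy wsvv pbcg swy ujat hip
Hunk 6: at line 1 remove [wsvv,pbcg,swy] add [oqfgl,ldi] -> 6 lines: jtq aidsy oqfgl ldi ujat hip

Answer: jtq
aidsy
oqfgl
ldi
ujat
hip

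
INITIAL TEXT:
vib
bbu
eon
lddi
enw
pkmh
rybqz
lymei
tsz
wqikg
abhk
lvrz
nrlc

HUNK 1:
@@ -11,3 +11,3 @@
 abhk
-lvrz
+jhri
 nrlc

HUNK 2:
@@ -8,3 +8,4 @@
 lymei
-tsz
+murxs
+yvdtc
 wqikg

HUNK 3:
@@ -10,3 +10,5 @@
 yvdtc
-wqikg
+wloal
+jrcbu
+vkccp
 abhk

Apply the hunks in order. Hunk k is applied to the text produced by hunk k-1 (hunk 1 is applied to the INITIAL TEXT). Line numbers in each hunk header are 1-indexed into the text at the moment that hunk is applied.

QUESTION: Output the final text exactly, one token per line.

Answer: vib
bbu
eon
lddi
enw
pkmh
rybqz
lymei
murxs
yvdtc
wloal
jrcbu
vkccp
abhk
jhri
nrlc

Derivation:
Hunk 1: at line 11 remove [lvrz] add [jhri] -> 13 lines: vib bbu eon lddi enw pkmh rybqz lymei tsz wqikg abhk jhri nrlc
Hunk 2: at line 8 remove [tsz] add [murxs,yvdtc] -> 14 lines: vib bbu eon lddi enw pkmh rybqz lymei murxs yvdtc wqikg abhk jhri nrlc
Hunk 3: at line 10 remove [wqikg] add [wloal,jrcbu,vkccp] -> 16 lines: vib bbu eon lddi enw pkmh rybqz lymei murxs yvdtc wloal jrcbu vkccp abhk jhri nrlc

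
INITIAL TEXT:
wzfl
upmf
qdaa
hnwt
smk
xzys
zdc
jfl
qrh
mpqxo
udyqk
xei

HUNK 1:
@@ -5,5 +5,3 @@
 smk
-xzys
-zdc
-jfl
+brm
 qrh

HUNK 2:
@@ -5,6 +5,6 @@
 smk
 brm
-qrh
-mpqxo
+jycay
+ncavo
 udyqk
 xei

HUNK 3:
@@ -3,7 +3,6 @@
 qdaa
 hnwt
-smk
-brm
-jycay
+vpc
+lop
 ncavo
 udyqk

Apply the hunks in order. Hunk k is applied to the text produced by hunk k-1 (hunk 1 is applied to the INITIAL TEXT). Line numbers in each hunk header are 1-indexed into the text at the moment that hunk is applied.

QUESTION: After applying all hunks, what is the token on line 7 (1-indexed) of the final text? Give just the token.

Answer: ncavo

Derivation:
Hunk 1: at line 5 remove [xzys,zdc,jfl] add [brm] -> 10 lines: wzfl upmf qdaa hnwt smk brm qrh mpqxo udyqk xei
Hunk 2: at line 5 remove [qrh,mpqxo] add [jycay,ncavo] -> 10 lines: wzfl upmf qdaa hnwt smk brm jycay ncavo udyqk xei
Hunk 3: at line 3 remove [smk,brm,jycay] add [vpc,lop] -> 9 lines: wzfl upmf qdaa hnwt vpc lop ncavo udyqk xei
Final line 7: ncavo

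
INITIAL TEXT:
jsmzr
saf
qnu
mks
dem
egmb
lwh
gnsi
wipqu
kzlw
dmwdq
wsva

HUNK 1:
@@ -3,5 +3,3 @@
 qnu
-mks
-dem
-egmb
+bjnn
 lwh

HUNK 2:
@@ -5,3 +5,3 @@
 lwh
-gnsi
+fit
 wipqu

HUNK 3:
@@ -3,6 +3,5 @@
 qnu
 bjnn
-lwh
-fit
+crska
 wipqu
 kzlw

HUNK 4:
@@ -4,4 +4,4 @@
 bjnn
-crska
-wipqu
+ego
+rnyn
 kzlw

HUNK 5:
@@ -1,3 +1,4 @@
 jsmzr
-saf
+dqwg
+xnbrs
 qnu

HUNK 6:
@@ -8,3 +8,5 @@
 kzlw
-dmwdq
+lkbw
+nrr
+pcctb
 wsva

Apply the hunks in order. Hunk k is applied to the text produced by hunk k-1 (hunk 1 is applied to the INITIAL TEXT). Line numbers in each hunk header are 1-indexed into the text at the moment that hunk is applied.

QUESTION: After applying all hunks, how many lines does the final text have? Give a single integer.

Hunk 1: at line 3 remove [mks,dem,egmb] add [bjnn] -> 10 lines: jsmzr saf qnu bjnn lwh gnsi wipqu kzlw dmwdq wsva
Hunk 2: at line 5 remove [gnsi] add [fit] -> 10 lines: jsmzr saf qnu bjnn lwh fit wipqu kzlw dmwdq wsva
Hunk 3: at line 3 remove [lwh,fit] add [crska] -> 9 lines: jsmzr saf qnu bjnn crska wipqu kzlw dmwdq wsva
Hunk 4: at line 4 remove [crska,wipqu] add [ego,rnyn] -> 9 lines: jsmzr saf qnu bjnn ego rnyn kzlw dmwdq wsva
Hunk 5: at line 1 remove [saf] add [dqwg,xnbrs] -> 10 lines: jsmzr dqwg xnbrs qnu bjnn ego rnyn kzlw dmwdq wsva
Hunk 6: at line 8 remove [dmwdq] add [lkbw,nrr,pcctb] -> 12 lines: jsmzr dqwg xnbrs qnu bjnn ego rnyn kzlw lkbw nrr pcctb wsva
Final line count: 12

Answer: 12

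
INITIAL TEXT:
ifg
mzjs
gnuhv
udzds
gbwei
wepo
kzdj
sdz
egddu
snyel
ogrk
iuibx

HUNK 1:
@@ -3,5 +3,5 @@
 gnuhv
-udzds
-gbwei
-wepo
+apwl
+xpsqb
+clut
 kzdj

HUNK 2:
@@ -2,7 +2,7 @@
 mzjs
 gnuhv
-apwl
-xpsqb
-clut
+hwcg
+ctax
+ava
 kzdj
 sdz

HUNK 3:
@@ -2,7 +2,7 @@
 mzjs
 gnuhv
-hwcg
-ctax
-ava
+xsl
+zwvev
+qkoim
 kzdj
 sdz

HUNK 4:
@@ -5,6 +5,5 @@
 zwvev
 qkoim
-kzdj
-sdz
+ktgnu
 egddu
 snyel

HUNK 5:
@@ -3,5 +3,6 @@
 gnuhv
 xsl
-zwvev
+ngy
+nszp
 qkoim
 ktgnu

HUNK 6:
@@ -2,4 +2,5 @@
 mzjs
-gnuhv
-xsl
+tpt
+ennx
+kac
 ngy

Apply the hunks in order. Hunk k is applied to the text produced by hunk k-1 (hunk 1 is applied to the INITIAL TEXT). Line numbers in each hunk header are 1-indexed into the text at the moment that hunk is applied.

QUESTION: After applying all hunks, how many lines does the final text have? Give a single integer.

Answer: 13

Derivation:
Hunk 1: at line 3 remove [udzds,gbwei,wepo] add [apwl,xpsqb,clut] -> 12 lines: ifg mzjs gnuhv apwl xpsqb clut kzdj sdz egddu snyel ogrk iuibx
Hunk 2: at line 2 remove [apwl,xpsqb,clut] add [hwcg,ctax,ava] -> 12 lines: ifg mzjs gnuhv hwcg ctax ava kzdj sdz egddu snyel ogrk iuibx
Hunk 3: at line 2 remove [hwcg,ctax,ava] add [xsl,zwvev,qkoim] -> 12 lines: ifg mzjs gnuhv xsl zwvev qkoim kzdj sdz egddu snyel ogrk iuibx
Hunk 4: at line 5 remove [kzdj,sdz] add [ktgnu] -> 11 lines: ifg mzjs gnuhv xsl zwvev qkoim ktgnu egddu snyel ogrk iuibx
Hunk 5: at line 3 remove [zwvev] add [ngy,nszp] -> 12 lines: ifg mzjs gnuhv xsl ngy nszp qkoim ktgnu egddu snyel ogrk iuibx
Hunk 6: at line 2 remove [gnuhv,xsl] add [tpt,ennx,kac] -> 13 lines: ifg mzjs tpt ennx kac ngy nszp qkoim ktgnu egddu snyel ogrk iuibx
Final line count: 13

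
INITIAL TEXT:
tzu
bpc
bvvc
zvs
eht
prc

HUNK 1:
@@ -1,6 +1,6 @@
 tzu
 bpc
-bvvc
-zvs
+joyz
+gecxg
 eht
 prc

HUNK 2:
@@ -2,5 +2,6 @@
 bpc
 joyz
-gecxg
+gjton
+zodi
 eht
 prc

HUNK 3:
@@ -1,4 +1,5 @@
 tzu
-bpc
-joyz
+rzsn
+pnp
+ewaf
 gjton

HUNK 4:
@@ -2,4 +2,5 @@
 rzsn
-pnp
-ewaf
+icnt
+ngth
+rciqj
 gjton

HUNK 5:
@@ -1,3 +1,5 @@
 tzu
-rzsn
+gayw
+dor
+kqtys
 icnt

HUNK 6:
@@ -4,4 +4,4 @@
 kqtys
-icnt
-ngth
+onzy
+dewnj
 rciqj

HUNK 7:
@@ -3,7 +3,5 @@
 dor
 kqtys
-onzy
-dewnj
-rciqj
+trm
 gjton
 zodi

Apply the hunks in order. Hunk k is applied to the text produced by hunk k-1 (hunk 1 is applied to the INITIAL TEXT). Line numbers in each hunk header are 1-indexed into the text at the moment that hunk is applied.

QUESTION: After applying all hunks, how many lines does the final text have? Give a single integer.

Hunk 1: at line 1 remove [bvvc,zvs] add [joyz,gecxg] -> 6 lines: tzu bpc joyz gecxg eht prc
Hunk 2: at line 2 remove [gecxg] add [gjton,zodi] -> 7 lines: tzu bpc joyz gjton zodi eht prc
Hunk 3: at line 1 remove [bpc,joyz] add [rzsn,pnp,ewaf] -> 8 lines: tzu rzsn pnp ewaf gjton zodi eht prc
Hunk 4: at line 2 remove [pnp,ewaf] add [icnt,ngth,rciqj] -> 9 lines: tzu rzsn icnt ngth rciqj gjton zodi eht prc
Hunk 5: at line 1 remove [rzsn] add [gayw,dor,kqtys] -> 11 lines: tzu gayw dor kqtys icnt ngth rciqj gjton zodi eht prc
Hunk 6: at line 4 remove [icnt,ngth] add [onzy,dewnj] -> 11 lines: tzu gayw dor kqtys onzy dewnj rciqj gjton zodi eht prc
Hunk 7: at line 3 remove [onzy,dewnj,rciqj] add [trm] -> 9 lines: tzu gayw dor kqtys trm gjton zodi eht prc
Final line count: 9

Answer: 9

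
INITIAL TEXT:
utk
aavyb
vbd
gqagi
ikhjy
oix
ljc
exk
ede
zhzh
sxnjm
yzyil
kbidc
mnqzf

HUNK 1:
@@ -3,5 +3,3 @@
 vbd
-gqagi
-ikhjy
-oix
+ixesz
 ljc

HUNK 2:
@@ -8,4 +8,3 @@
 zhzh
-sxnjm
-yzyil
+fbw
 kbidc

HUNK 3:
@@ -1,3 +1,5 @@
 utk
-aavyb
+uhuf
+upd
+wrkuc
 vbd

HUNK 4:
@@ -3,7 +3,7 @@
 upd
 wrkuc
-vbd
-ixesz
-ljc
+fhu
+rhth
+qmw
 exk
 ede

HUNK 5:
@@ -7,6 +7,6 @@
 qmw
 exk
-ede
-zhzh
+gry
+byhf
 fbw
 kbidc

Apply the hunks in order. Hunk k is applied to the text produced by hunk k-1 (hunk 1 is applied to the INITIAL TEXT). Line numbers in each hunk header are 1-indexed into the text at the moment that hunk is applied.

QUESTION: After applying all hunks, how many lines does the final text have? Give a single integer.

Answer: 13

Derivation:
Hunk 1: at line 3 remove [gqagi,ikhjy,oix] add [ixesz] -> 12 lines: utk aavyb vbd ixesz ljc exk ede zhzh sxnjm yzyil kbidc mnqzf
Hunk 2: at line 8 remove [sxnjm,yzyil] add [fbw] -> 11 lines: utk aavyb vbd ixesz ljc exk ede zhzh fbw kbidc mnqzf
Hunk 3: at line 1 remove [aavyb] add [uhuf,upd,wrkuc] -> 13 lines: utk uhuf upd wrkuc vbd ixesz ljc exk ede zhzh fbw kbidc mnqzf
Hunk 4: at line 3 remove [vbd,ixesz,ljc] add [fhu,rhth,qmw] -> 13 lines: utk uhuf upd wrkuc fhu rhth qmw exk ede zhzh fbw kbidc mnqzf
Hunk 5: at line 7 remove [ede,zhzh] add [gry,byhf] -> 13 lines: utk uhuf upd wrkuc fhu rhth qmw exk gry byhf fbw kbidc mnqzf
Final line count: 13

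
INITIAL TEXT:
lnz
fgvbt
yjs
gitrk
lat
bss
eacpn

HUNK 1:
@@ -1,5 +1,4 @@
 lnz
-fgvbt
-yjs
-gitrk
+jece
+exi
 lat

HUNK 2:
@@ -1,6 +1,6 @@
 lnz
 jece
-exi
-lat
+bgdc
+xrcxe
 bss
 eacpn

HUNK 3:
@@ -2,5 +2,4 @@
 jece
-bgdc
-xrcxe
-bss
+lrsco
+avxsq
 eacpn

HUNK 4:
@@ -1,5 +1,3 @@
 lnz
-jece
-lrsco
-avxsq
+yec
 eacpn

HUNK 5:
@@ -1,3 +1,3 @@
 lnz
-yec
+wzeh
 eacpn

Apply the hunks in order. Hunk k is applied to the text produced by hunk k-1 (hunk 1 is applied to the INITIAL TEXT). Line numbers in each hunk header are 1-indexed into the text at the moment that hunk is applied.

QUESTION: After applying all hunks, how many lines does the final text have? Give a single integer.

Hunk 1: at line 1 remove [fgvbt,yjs,gitrk] add [jece,exi] -> 6 lines: lnz jece exi lat bss eacpn
Hunk 2: at line 1 remove [exi,lat] add [bgdc,xrcxe] -> 6 lines: lnz jece bgdc xrcxe bss eacpn
Hunk 3: at line 2 remove [bgdc,xrcxe,bss] add [lrsco,avxsq] -> 5 lines: lnz jece lrsco avxsq eacpn
Hunk 4: at line 1 remove [jece,lrsco,avxsq] add [yec] -> 3 lines: lnz yec eacpn
Hunk 5: at line 1 remove [yec] add [wzeh] -> 3 lines: lnz wzeh eacpn
Final line count: 3

Answer: 3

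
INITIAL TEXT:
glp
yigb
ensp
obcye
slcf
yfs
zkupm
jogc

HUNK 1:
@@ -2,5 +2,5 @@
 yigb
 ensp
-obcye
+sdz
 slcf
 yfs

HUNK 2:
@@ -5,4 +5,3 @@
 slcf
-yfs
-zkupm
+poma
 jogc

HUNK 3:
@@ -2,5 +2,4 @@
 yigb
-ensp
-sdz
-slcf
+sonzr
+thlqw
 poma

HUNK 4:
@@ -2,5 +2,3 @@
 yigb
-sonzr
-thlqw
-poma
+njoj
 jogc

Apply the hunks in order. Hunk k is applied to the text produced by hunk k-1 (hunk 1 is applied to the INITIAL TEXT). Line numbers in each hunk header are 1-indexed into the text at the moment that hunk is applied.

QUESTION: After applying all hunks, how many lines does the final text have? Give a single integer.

Hunk 1: at line 2 remove [obcye] add [sdz] -> 8 lines: glp yigb ensp sdz slcf yfs zkupm jogc
Hunk 2: at line 5 remove [yfs,zkupm] add [poma] -> 7 lines: glp yigb ensp sdz slcf poma jogc
Hunk 3: at line 2 remove [ensp,sdz,slcf] add [sonzr,thlqw] -> 6 lines: glp yigb sonzr thlqw poma jogc
Hunk 4: at line 2 remove [sonzr,thlqw,poma] add [njoj] -> 4 lines: glp yigb njoj jogc
Final line count: 4

Answer: 4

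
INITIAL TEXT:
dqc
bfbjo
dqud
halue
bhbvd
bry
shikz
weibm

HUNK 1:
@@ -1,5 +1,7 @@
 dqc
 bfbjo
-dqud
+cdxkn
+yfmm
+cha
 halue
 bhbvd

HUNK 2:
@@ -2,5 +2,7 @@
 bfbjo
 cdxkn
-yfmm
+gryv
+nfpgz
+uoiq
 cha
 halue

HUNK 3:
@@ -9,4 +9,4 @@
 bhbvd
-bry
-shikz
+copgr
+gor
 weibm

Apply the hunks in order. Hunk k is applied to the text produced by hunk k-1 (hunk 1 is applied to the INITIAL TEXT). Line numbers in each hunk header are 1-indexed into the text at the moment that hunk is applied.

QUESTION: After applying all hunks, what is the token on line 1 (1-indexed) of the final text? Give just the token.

Answer: dqc

Derivation:
Hunk 1: at line 1 remove [dqud] add [cdxkn,yfmm,cha] -> 10 lines: dqc bfbjo cdxkn yfmm cha halue bhbvd bry shikz weibm
Hunk 2: at line 2 remove [yfmm] add [gryv,nfpgz,uoiq] -> 12 lines: dqc bfbjo cdxkn gryv nfpgz uoiq cha halue bhbvd bry shikz weibm
Hunk 3: at line 9 remove [bry,shikz] add [copgr,gor] -> 12 lines: dqc bfbjo cdxkn gryv nfpgz uoiq cha halue bhbvd copgr gor weibm
Final line 1: dqc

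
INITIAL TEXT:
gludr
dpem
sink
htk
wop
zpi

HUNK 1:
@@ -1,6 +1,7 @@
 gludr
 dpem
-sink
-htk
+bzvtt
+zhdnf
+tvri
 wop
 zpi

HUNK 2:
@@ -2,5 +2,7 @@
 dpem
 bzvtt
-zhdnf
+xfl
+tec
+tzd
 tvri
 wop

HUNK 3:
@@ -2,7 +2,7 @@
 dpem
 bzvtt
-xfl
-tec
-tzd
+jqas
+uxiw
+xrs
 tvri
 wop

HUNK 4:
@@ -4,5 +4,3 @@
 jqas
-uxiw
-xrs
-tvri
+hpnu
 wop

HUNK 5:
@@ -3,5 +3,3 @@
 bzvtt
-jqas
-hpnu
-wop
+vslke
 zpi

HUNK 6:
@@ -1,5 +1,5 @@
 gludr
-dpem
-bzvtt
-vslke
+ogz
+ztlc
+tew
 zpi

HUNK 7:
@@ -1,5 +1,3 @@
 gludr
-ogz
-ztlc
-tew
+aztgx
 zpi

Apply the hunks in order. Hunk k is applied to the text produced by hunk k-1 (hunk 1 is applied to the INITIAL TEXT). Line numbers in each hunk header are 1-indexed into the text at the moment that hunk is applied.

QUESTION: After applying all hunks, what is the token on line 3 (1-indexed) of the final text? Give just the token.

Answer: zpi

Derivation:
Hunk 1: at line 1 remove [sink,htk] add [bzvtt,zhdnf,tvri] -> 7 lines: gludr dpem bzvtt zhdnf tvri wop zpi
Hunk 2: at line 2 remove [zhdnf] add [xfl,tec,tzd] -> 9 lines: gludr dpem bzvtt xfl tec tzd tvri wop zpi
Hunk 3: at line 2 remove [xfl,tec,tzd] add [jqas,uxiw,xrs] -> 9 lines: gludr dpem bzvtt jqas uxiw xrs tvri wop zpi
Hunk 4: at line 4 remove [uxiw,xrs,tvri] add [hpnu] -> 7 lines: gludr dpem bzvtt jqas hpnu wop zpi
Hunk 5: at line 3 remove [jqas,hpnu,wop] add [vslke] -> 5 lines: gludr dpem bzvtt vslke zpi
Hunk 6: at line 1 remove [dpem,bzvtt,vslke] add [ogz,ztlc,tew] -> 5 lines: gludr ogz ztlc tew zpi
Hunk 7: at line 1 remove [ogz,ztlc,tew] add [aztgx] -> 3 lines: gludr aztgx zpi
Final line 3: zpi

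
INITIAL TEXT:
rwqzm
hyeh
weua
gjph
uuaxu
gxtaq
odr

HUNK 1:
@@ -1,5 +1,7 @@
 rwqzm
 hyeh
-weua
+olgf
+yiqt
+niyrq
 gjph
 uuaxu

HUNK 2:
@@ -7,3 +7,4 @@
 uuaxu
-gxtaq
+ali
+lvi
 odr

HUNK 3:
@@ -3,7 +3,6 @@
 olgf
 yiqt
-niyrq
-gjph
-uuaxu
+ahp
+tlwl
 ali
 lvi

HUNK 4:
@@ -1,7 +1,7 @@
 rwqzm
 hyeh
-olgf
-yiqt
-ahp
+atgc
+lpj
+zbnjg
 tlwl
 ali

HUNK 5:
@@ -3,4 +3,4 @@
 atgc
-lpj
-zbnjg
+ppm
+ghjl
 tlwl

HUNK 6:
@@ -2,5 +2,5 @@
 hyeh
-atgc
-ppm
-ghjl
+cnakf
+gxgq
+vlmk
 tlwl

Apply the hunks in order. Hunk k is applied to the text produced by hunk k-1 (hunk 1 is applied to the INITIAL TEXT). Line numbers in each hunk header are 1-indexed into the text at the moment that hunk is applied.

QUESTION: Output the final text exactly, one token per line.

Hunk 1: at line 1 remove [weua] add [olgf,yiqt,niyrq] -> 9 lines: rwqzm hyeh olgf yiqt niyrq gjph uuaxu gxtaq odr
Hunk 2: at line 7 remove [gxtaq] add [ali,lvi] -> 10 lines: rwqzm hyeh olgf yiqt niyrq gjph uuaxu ali lvi odr
Hunk 3: at line 3 remove [niyrq,gjph,uuaxu] add [ahp,tlwl] -> 9 lines: rwqzm hyeh olgf yiqt ahp tlwl ali lvi odr
Hunk 4: at line 1 remove [olgf,yiqt,ahp] add [atgc,lpj,zbnjg] -> 9 lines: rwqzm hyeh atgc lpj zbnjg tlwl ali lvi odr
Hunk 5: at line 3 remove [lpj,zbnjg] add [ppm,ghjl] -> 9 lines: rwqzm hyeh atgc ppm ghjl tlwl ali lvi odr
Hunk 6: at line 2 remove [atgc,ppm,ghjl] add [cnakf,gxgq,vlmk] -> 9 lines: rwqzm hyeh cnakf gxgq vlmk tlwl ali lvi odr

Answer: rwqzm
hyeh
cnakf
gxgq
vlmk
tlwl
ali
lvi
odr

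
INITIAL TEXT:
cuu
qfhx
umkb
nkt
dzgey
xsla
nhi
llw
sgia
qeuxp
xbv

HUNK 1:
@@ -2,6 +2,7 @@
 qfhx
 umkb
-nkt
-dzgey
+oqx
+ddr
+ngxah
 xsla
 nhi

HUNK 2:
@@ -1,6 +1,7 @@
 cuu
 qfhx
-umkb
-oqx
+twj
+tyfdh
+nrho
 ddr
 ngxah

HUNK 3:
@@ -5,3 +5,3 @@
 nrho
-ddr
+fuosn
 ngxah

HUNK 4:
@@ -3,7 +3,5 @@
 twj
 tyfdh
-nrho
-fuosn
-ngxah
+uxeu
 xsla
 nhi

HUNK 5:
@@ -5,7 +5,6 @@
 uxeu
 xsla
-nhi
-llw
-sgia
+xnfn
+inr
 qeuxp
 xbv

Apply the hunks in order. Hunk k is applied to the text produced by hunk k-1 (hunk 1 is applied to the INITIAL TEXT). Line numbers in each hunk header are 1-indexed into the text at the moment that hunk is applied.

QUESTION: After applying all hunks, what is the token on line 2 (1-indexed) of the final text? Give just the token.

Answer: qfhx

Derivation:
Hunk 1: at line 2 remove [nkt,dzgey] add [oqx,ddr,ngxah] -> 12 lines: cuu qfhx umkb oqx ddr ngxah xsla nhi llw sgia qeuxp xbv
Hunk 2: at line 1 remove [umkb,oqx] add [twj,tyfdh,nrho] -> 13 lines: cuu qfhx twj tyfdh nrho ddr ngxah xsla nhi llw sgia qeuxp xbv
Hunk 3: at line 5 remove [ddr] add [fuosn] -> 13 lines: cuu qfhx twj tyfdh nrho fuosn ngxah xsla nhi llw sgia qeuxp xbv
Hunk 4: at line 3 remove [nrho,fuosn,ngxah] add [uxeu] -> 11 lines: cuu qfhx twj tyfdh uxeu xsla nhi llw sgia qeuxp xbv
Hunk 5: at line 5 remove [nhi,llw,sgia] add [xnfn,inr] -> 10 lines: cuu qfhx twj tyfdh uxeu xsla xnfn inr qeuxp xbv
Final line 2: qfhx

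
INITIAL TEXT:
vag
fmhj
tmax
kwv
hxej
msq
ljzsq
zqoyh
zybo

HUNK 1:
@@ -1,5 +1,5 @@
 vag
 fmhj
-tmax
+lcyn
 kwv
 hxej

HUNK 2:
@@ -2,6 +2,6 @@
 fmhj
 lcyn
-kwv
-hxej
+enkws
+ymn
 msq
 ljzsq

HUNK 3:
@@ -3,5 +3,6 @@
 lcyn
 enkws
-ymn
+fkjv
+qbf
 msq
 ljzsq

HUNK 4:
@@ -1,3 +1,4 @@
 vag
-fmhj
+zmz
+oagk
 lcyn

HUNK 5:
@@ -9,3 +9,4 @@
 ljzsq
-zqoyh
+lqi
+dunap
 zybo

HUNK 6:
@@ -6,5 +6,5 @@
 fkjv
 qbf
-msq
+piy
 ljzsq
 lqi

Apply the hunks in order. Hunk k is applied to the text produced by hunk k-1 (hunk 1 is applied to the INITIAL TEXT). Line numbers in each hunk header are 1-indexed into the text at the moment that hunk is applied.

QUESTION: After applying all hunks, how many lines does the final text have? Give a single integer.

Hunk 1: at line 1 remove [tmax] add [lcyn] -> 9 lines: vag fmhj lcyn kwv hxej msq ljzsq zqoyh zybo
Hunk 2: at line 2 remove [kwv,hxej] add [enkws,ymn] -> 9 lines: vag fmhj lcyn enkws ymn msq ljzsq zqoyh zybo
Hunk 3: at line 3 remove [ymn] add [fkjv,qbf] -> 10 lines: vag fmhj lcyn enkws fkjv qbf msq ljzsq zqoyh zybo
Hunk 4: at line 1 remove [fmhj] add [zmz,oagk] -> 11 lines: vag zmz oagk lcyn enkws fkjv qbf msq ljzsq zqoyh zybo
Hunk 5: at line 9 remove [zqoyh] add [lqi,dunap] -> 12 lines: vag zmz oagk lcyn enkws fkjv qbf msq ljzsq lqi dunap zybo
Hunk 6: at line 6 remove [msq] add [piy] -> 12 lines: vag zmz oagk lcyn enkws fkjv qbf piy ljzsq lqi dunap zybo
Final line count: 12

Answer: 12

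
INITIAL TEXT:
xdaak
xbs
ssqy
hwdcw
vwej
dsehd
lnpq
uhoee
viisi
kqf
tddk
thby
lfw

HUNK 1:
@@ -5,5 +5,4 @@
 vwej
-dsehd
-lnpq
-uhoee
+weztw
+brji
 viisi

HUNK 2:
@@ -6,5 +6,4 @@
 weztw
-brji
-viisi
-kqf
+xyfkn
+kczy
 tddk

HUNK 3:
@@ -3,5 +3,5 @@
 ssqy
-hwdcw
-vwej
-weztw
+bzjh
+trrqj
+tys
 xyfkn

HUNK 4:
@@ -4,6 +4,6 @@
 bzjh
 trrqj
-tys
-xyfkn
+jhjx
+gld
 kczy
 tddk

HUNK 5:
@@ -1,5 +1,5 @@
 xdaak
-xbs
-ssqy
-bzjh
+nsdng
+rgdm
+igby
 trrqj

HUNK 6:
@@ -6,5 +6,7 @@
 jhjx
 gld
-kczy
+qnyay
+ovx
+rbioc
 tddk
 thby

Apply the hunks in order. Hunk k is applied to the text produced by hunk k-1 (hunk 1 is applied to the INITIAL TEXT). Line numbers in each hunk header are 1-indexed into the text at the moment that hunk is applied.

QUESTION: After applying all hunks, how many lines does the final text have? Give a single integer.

Hunk 1: at line 5 remove [dsehd,lnpq,uhoee] add [weztw,brji] -> 12 lines: xdaak xbs ssqy hwdcw vwej weztw brji viisi kqf tddk thby lfw
Hunk 2: at line 6 remove [brji,viisi,kqf] add [xyfkn,kczy] -> 11 lines: xdaak xbs ssqy hwdcw vwej weztw xyfkn kczy tddk thby lfw
Hunk 3: at line 3 remove [hwdcw,vwej,weztw] add [bzjh,trrqj,tys] -> 11 lines: xdaak xbs ssqy bzjh trrqj tys xyfkn kczy tddk thby lfw
Hunk 4: at line 4 remove [tys,xyfkn] add [jhjx,gld] -> 11 lines: xdaak xbs ssqy bzjh trrqj jhjx gld kczy tddk thby lfw
Hunk 5: at line 1 remove [xbs,ssqy,bzjh] add [nsdng,rgdm,igby] -> 11 lines: xdaak nsdng rgdm igby trrqj jhjx gld kczy tddk thby lfw
Hunk 6: at line 6 remove [kczy] add [qnyay,ovx,rbioc] -> 13 lines: xdaak nsdng rgdm igby trrqj jhjx gld qnyay ovx rbioc tddk thby lfw
Final line count: 13

Answer: 13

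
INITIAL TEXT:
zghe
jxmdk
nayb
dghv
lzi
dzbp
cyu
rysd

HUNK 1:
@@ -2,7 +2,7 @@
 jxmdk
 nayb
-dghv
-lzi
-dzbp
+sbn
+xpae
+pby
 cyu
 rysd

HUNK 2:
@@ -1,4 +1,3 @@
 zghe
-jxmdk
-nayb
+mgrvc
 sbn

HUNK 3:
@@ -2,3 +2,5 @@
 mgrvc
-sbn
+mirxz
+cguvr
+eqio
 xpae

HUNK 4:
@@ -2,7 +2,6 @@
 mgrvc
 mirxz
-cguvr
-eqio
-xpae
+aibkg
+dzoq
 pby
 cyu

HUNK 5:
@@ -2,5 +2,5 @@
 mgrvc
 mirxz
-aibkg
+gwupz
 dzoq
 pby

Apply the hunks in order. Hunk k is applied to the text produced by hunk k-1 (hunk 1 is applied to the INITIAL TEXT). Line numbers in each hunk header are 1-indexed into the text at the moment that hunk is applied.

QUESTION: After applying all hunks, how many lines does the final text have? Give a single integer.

Answer: 8

Derivation:
Hunk 1: at line 2 remove [dghv,lzi,dzbp] add [sbn,xpae,pby] -> 8 lines: zghe jxmdk nayb sbn xpae pby cyu rysd
Hunk 2: at line 1 remove [jxmdk,nayb] add [mgrvc] -> 7 lines: zghe mgrvc sbn xpae pby cyu rysd
Hunk 3: at line 2 remove [sbn] add [mirxz,cguvr,eqio] -> 9 lines: zghe mgrvc mirxz cguvr eqio xpae pby cyu rysd
Hunk 4: at line 2 remove [cguvr,eqio,xpae] add [aibkg,dzoq] -> 8 lines: zghe mgrvc mirxz aibkg dzoq pby cyu rysd
Hunk 5: at line 2 remove [aibkg] add [gwupz] -> 8 lines: zghe mgrvc mirxz gwupz dzoq pby cyu rysd
Final line count: 8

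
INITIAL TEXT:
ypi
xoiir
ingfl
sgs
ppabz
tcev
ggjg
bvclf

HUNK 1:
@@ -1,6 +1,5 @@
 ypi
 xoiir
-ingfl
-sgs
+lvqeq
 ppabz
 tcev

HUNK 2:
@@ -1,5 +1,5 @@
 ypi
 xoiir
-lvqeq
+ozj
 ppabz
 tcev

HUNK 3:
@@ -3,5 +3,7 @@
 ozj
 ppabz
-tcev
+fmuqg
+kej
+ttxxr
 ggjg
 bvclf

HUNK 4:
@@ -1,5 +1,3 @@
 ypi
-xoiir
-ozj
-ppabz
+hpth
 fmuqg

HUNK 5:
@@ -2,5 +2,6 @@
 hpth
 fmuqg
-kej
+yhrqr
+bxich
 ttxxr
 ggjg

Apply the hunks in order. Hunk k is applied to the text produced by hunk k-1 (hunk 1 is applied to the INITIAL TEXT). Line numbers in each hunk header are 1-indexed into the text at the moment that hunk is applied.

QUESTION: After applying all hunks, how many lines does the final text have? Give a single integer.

Hunk 1: at line 1 remove [ingfl,sgs] add [lvqeq] -> 7 lines: ypi xoiir lvqeq ppabz tcev ggjg bvclf
Hunk 2: at line 1 remove [lvqeq] add [ozj] -> 7 lines: ypi xoiir ozj ppabz tcev ggjg bvclf
Hunk 3: at line 3 remove [tcev] add [fmuqg,kej,ttxxr] -> 9 lines: ypi xoiir ozj ppabz fmuqg kej ttxxr ggjg bvclf
Hunk 4: at line 1 remove [xoiir,ozj,ppabz] add [hpth] -> 7 lines: ypi hpth fmuqg kej ttxxr ggjg bvclf
Hunk 5: at line 2 remove [kej] add [yhrqr,bxich] -> 8 lines: ypi hpth fmuqg yhrqr bxich ttxxr ggjg bvclf
Final line count: 8

Answer: 8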